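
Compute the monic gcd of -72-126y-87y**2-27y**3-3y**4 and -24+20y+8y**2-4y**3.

Repeated division with remainder:
  -3y**4-27y**3-87y**2-126y-72 = ((3/4)y+33/4)(-4y**3+8y**2+20y-24) + (-168y**2-273y+126)
  -4y**3+8y**2+20y-24 = ((1/42)y-29/336)(-168y**2-273y+126) + (-(105/16)y-105/8)
  -168y**2-273y+126 = ((128/5)y-48/5)(-(105/16)y-105/8) + (0)
Last nonzero remainder: -(105/16)y-105/8. Dividing through by -105/16 gives the monic gcd y+2.

2+y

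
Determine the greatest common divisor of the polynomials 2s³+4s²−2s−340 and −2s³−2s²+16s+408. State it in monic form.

s²+7s+34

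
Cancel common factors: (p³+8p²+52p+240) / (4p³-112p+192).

(p²+2p+40)/(4p²-24p+32)

Euclidean algorithm in ℚ[p]:
  p³+8p²+52p+240 = (1/4)(4p³-112p+192) + (8p²+80p+192)
  4p³-112p+192 = ((1/2)p-5)(8p²+80p+192) + (192p+1152)
  8p²+80p+192 = ((1/24)p+1/6)(192p+1152) + (0)
Last nonzero remainder: 192p+1152. Dividing through by 192 gives the monic gcd p+6.
Cancel p+6 from numerator and denominator to get the reduced form.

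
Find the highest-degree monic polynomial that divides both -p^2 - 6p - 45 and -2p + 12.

1

Euclidean algorithm in ℚ[p]:
  -p^2 - 6p - 45 = ((1/2)p + 6)(-2p + 12) + (-117)
  -2p + 12 = ((2/117)p - 4/39)(-117) + (0)
The last nonzero remainder is the constant -117, so the polynomials are coprime and gcd = 1.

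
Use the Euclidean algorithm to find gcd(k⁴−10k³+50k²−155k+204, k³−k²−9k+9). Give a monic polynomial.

k−3

Euclidean algorithm in ℚ[k]:
  k⁴−10k³+50k²−155k+204 = (k−9)(k³−k²−9k+9) + (50k²−245k+285)
  k³−k²−9k+9 = ((1/50)k+39/500)(50k²−245k+285) + ((441/100)k−1323/100)
  50k²−245k+285 = ((5000/441)k−9500/441)((441/100)k−1323/100) + (0)
Last nonzero remainder: (441/100)k−1323/100. Dividing through by 441/100 gives the monic gcd k−3.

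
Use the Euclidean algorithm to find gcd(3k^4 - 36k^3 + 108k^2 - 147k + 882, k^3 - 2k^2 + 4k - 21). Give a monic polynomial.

By polynomial division,
  3k^4 - 36k^3 + 108k^2 - 147k + 882 = (3k - 30)(k^3 - 2k^2 + 4k - 21) + (36k^2 + 36k + 252)
  k^3 - 2k^2 + 4k - 21 = ((1/36)k - 1/12)(36k^2 + 36k + 252) + (0)
Last nonzero remainder: 36k^2 + 36k + 252. Dividing through by 36 gives the monic gcd k^2 + k + 7.

k^2 + k + 7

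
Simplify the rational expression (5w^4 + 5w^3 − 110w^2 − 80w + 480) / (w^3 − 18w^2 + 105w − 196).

Euclidean algorithm in ℚ[w]:
  5w^4 + 5w^3 − 110w^2 − 80w + 480 = (5w + 95)(w^3 − 18w^2 + 105w − 196) + (1075w^2 − 9075w + 19100)
  w^3 − 18w^2 + 105w − 196 = ((1/1075)w − 411/46225)(1075w^2 − 9075w + 19100) + ((12100/1849)w − 48400/1849)
  1075w^2 − 9075w + 19100 = ((79507/484)w − 353159/484)((12100/1849)w − 48400/1849) + (0)
Last nonzero remainder: (12100/1849)w − 48400/1849. Dividing through by 12100/1849 gives the monic gcd w − 4.
Cancel w − 4 from numerator and denominator to get the reduced form.

(5w^3 + 25w^2 − 10w − 120)/(w^2 − 14w + 49)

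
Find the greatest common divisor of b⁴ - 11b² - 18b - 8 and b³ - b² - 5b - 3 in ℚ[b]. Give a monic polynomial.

b² + 2b + 1

Apply the Euclidean algorithm:
  b⁴ - 11b² - 18b - 8 = (b + 1)(b³ - b² - 5b - 3) + (-5b² - 10b - 5)
  b³ - b² - 5b - 3 = (-(1/5)b + 3/5)(-5b² - 10b - 5) + (0)
Last nonzero remainder: -5b² - 10b - 5. Dividing through by -5 gives the monic gcd b² + 2b + 1.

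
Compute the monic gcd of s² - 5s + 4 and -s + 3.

By polynomial division,
  s² - 5s + 4 = (-s + 2)(-s + 3) + (-2)
  -s + 3 = ((1/2)s - 3/2)(-2) + (0)
The last nonzero remainder is the constant -2, so the polynomials are coprime and gcd = 1.

1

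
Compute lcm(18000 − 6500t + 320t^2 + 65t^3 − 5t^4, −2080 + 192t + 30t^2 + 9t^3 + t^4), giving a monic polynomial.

Apply the Euclidean algorithm:
  −5t^4 + 65t^3 + 320t^2 − 6500t + 18000 = (−5)(t^4 + 9t^3 + 30t^2 + 192t − 2080) + (110t^3 + 470t^2 − 5540t + 7600)
  t^4 + 9t^3 + 30t^2 + 192t − 2080 = ((1/110)t + 26/605)(110t^3 + 470t^2 − 5540t + 7600) + ((7280/121)t^2 + (43680/121)t − 291200/121)
  110t^3 + 470t^2 − 5540t + 7600 = ((1331/728)t − 2299/728)((7280/121)t^2 + (43680/121)t − 291200/121) + (0)
Last nonzero remainder: (7280/121)t^2 + (43680/121)t − 291200/121. Dividing through by 7280/121 gives the monic gcd t^2 + 6t − 40.
Then lcm(f, g) = f·g / gcd(f, g); expanding and making the result monic gives the answer.

−187200 + 56800t − 3028t^2 + 432t^3 − 51t^4 − 10t^5 + t^6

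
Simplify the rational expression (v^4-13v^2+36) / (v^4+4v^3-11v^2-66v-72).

(v^2-5v+6)/(v^2-v-12)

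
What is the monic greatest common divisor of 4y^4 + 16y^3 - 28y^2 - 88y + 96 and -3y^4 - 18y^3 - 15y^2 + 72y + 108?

Euclidean algorithm in ℚ[y]:
  4y^4 + 16y^3 - 28y^2 - 88y + 96 = (-4/3)(-3y^4 - 18y^3 - 15y^2 + 72y + 108) + (-8y^3 - 48y^2 + 8y + 240)
  -3y^4 - 18y^3 - 15y^2 + 72y + 108 = ((3/8)y)(-8y^3 - 48y^2 + 8y + 240) + (-18y^2 - 18y + 108)
  -8y^3 - 48y^2 + 8y + 240 = ((4/9)y + 20/9)(-18y^2 - 18y + 108) + (0)
Last nonzero remainder: -18y^2 - 18y + 108. Dividing through by -18 gives the monic gcd y^2 + y - 6.

y^2 + y - 6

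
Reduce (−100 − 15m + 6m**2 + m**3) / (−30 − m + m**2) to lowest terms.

(−20 + m + m**2)/(−6 + m)

Euclidean algorithm in ℚ[m]:
  m**3 + 6m**2 − 15m − 100 = (m + 7)(m**2 − m − 30) + (22m + 110)
  m**2 − m − 30 = ((1/22)m − 3/11)(22m + 110) + (0)
Last nonzero remainder: 22m + 110. Dividing through by 22 gives the monic gcd m + 5.
Cancel m + 5 from numerator and denominator to get the reduced form.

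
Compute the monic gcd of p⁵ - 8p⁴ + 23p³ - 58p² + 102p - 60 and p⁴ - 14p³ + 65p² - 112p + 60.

Apply the Euclidean algorithm:
  p⁵ - 8p⁴ + 23p³ - 58p² + 102p - 60 = (p + 6)(p⁴ - 14p³ + 65p² - 112p + 60) + (42p³ - 336p² + 714p - 420)
  p⁴ - 14p³ + 65p² - 112p + 60 = ((1/42)p - 1/7)(42p³ - 336p² + 714p - 420) + (0)
Last nonzero remainder: 42p³ - 336p² + 714p - 420. Dividing through by 42 gives the monic gcd p³ - 8p² + 17p - 10.

p³ - 8p² + 17p - 10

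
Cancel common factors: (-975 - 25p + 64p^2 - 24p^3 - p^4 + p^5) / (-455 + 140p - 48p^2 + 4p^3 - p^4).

Euclidean algorithm in ℚ[p]:
  p^5 - p^4 - 24p^3 + 64p^2 - 25p - 975 = (-p - 3)(-p^4 + 4p^3 - 48p^2 + 140p - 455) + (-60p^3 + 60p^2 - 60p - 2340)
  -p^4 + 4p^3 - 48p^2 + 140p - 455 = ((1/60)p - 1/20)(-60p^3 + 60p^2 - 60p - 2340) + (-44p^2 + 176p - 572)
  -60p^3 + 60p^2 - 60p - 2340 = ((15/11)p + 45/11)(-44p^2 + 176p - 572) + (0)
Last nonzero remainder: -44p^2 + 176p - 572. Dividing through by -44 gives the monic gcd p^2 - 4p + 13.
Cancel p^2 - 4p + 13 from numerator and denominator to get the reduced form.

(75 + 25p - 3p^2 - p^3)/(35 + p^2)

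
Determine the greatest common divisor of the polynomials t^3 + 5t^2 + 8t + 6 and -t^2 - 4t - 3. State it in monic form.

Apply the Euclidean algorithm:
  t^3 + 5t^2 + 8t + 6 = (-t - 1)(-t^2 - 4t - 3) + (t + 3)
  -t^2 - 4t - 3 = (-t - 1)(t + 3) + (0)
The last nonzero remainder t + 3 is already monic.

t + 3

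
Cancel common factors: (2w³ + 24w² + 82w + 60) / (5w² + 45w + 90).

(2w² + 12w + 10)/(5w + 15)

Apply the Euclidean algorithm:
  2w³ + 24w² + 82w + 60 = ((2/5)w + 6/5)(5w² + 45w + 90) + (-8w - 48)
  5w² + 45w + 90 = (-(5/8)w - 15/8)(-8w - 48) + (0)
Last nonzero remainder: -8w - 48. Dividing through by -8 gives the monic gcd w + 6.
Cancel w + 6 from numerator and denominator to get the reduced form.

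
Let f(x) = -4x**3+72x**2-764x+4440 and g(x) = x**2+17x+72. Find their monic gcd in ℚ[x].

1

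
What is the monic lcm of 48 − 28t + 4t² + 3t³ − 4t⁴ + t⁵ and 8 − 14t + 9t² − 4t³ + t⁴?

−48 + 76t − 32t² + t³ + 7t⁴ − 5t⁵ + t⁶

Repeated division with remainder:
  t⁵ − 4t⁴ + 3t³ + 4t² − 28t + 48 = (t)(t⁴ − 4t³ + 9t² − 14t + 8) + (−6t³ + 18t² − 36t + 48)
  t⁴ − 4t³ + 9t² − 14t + 8 = (−(1/6)t + 1/6)(−6t³ + 18t² − 36t + 48) + (0)
Last nonzero remainder: −6t³ + 18t² − 36t + 48. Dividing through by −6 gives the monic gcd t³ − 3t² + 6t − 8.
Then lcm(f, g) = f·g / gcd(f, g); expanding and making the result monic gives the answer.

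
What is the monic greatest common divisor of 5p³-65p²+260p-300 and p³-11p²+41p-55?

p-5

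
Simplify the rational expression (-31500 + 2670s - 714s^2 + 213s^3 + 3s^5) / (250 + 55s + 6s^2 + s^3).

Apply the Euclidean algorithm:
  3s^5 + 213s^3 - 714s^2 + 2670s - 31500 = (3s^2 - 18s + 156)(s^3 + 6s^2 + 55s + 250) + (-1410s^2 - 1410s - 70500)
  s^3 + 6s^2 + 55s + 250 = (-(1/1410)s - 1/282)(-1410s^2 - 1410s - 70500) + (0)
Last nonzero remainder: -1410s^2 - 1410s - 70500. Dividing through by -1410 gives the monic gcd s^2 + s + 50.
Cancel s^2 + s + 50 from numerator and denominator to get the reduced form.

(-630 + 66s - 3s^2 + 3s^3)/(5 + s)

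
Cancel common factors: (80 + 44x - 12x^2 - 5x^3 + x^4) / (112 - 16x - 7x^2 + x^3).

(-20 - 16x - x^2 + x^3)/(-28 - 3x + x^2)

By polynomial division,
  x^4 - 5x^3 - 12x^2 + 44x + 80 = (x + 2)(x^3 - 7x^2 - 16x + 112) + (18x^2 - 36x - 144)
  x^3 - 7x^2 - 16x + 112 = ((1/18)x - 5/18)(18x^2 - 36x - 144) + (-18x + 72)
  18x^2 - 36x - 144 = (-x - 2)(-18x + 72) + (0)
Last nonzero remainder: -18x + 72. Dividing through by -18 gives the monic gcd x - 4.
Cancel x - 4 from numerator and denominator to get the reduced form.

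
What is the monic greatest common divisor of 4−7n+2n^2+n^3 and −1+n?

Euclidean algorithm in ℚ[n]:
  n^3+2n^2−7n+4 = (n^2+3n−4)(n−1) + (0)
The last nonzero remainder n−1 is already monic.

−1+n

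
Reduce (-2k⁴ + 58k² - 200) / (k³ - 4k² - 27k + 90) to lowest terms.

Euclidean algorithm in ℚ[k]:
  -2k⁴ + 58k² - 200 = (-2k - 8)(k³ - 4k² - 27k + 90) + (-28k² - 36k + 520)
  k³ - 4k² - 27k + 90 = (-(1/28)k + 37/196)(-28k² - 36k + 520) + (-(80/49)k - 400/49)
  -28k² - 36k + 520 = ((343/20)k - 637/10)(-(80/49)k - 400/49) + (0)
Last nonzero remainder: -(80/49)k - 400/49. Dividing through by -80/49 gives the monic gcd k + 5.
Cancel k + 5 from numerator and denominator to get the reduced form.

(-2k³ + 10k² + 8k - 40)/(k² - 9k + 18)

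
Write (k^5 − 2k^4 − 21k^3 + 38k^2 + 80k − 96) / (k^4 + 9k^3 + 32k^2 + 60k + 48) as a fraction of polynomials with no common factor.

Euclidean algorithm in ℚ[k]:
  k^5 − 2k^4 − 21k^3 + 38k^2 + 80k − 96 = (k − 11)(k^4 + 9k^3 + 32k^2 + 60k + 48) + (46k^3 + 330k^2 + 692k + 432)
  k^4 + 9k^3 + 32k^2 + 60k + 48 = ((1/46)k + 21/529)(46k^3 + 330k^2 + 692k + 432) + ((2040/529)k^2 + (12240/529)k + 16320/529)
  46k^3 + 330k^2 + 692k + 432 = ((12167/1020)k + 4761/340)((2040/529)k^2 + (12240/529)k + 16320/529) + (0)
Last nonzero remainder: (2040/529)k^2 + (12240/529)k + 16320/529. Dividing through by 2040/529 gives the monic gcd k^2 + 6k + 8.
Cancel k^2 + 6k + 8 from numerator and denominator to get the reduced form.

(k^3 − 8k^2 + 19k − 12)/(k^2 + 3k + 6)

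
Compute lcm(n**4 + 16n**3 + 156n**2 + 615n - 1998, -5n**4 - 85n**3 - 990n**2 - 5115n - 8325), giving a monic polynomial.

Apply the Euclidean algorithm:
  n**4 + 16n**3 + 156n**2 + 615n - 1998 = (-1/5)(-5n**4 - 85n**3 - 990n**2 - 5115n - 8325) + (-n**3 - 42n**2 - 408n - 3663)
  -5n**4 - 85n**3 - 990n**2 - 5115n - 8325 = (5n - 125)(-n**3 - 42n**2 - 408n - 3663) + (-4200n**2 - 37800n - 466200)
  -n**3 - 42n**2 - 408n - 3663 = ((1/4200)n + 11/1400)(-4200n**2 - 37800n - 466200) + (0)
Last nonzero remainder: -4200n**2 - 37800n - 466200. Dividing through by -4200 gives the monic gcd n**2 + 9n + 111.
Then lcm(f, g) = f·g / gcd(f, g); expanding and making the result monic gives the answer.

n**6 + 24n**5 + 299n**4 + 2103n**3 + 5262n**2 - 6759n - 29970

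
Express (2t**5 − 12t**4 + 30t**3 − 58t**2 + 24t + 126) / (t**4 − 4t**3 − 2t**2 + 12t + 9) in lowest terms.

By polynomial division,
  2t**5 − 12t**4 + 30t**3 − 58t**2 + 24t + 126 = (2t − 4)(t**4 − 4t**3 − 2t**2 + 12t + 9) + (18t**3 − 90t**2 + 54t + 162)
  t**4 − 4t**3 − 2t**2 + 12t + 9 = ((1/18)t + 1/18)(18t**3 − 90t**2 + 54t + 162) + (0)
Last nonzero remainder: 18t**3 − 90t**2 + 54t + 162. Dividing through by 18 gives the monic gcd t**3 − 5t**2 + 3t + 9.
Cancel t**3 − 5t**2 + 3t + 9 from numerator and denominator to get the reduced form.

(2t**2 − 2t + 14)/(t + 1)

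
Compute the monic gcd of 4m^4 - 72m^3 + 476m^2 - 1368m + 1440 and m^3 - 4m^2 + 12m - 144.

m - 6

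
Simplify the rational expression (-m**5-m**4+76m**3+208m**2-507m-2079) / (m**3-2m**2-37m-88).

Repeated division with remainder:
  -m**5-m**4+76m**3+208m**2-507m-2079 = (-m**2-3m+33)(m**3-2m**2-37m-88) + (75m**2+450m+825)
  m**3-2m**2-37m-88 = ((1/75)m-8/75)(75m**2+450m+825) + (0)
Last nonzero remainder: 75m**2+450m+825. Dividing through by 75 gives the monic gcd m**2+6m+11.
Cancel m**2+6m+11 from numerator and denominator to get the reduced form.

(-m**3+5m**2+57m-189)/(m-8)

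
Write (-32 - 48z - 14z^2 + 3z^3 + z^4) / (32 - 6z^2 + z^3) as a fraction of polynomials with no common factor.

(4 + 5z + z^2)/(-4 + z)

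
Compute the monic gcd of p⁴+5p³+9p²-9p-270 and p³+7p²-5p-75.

p²+2p-15

Euclidean algorithm in ℚ[p]:
  p⁴+5p³+9p²-9p-270 = (p-2)(p³+7p²-5p-75) + (28p²+56p-420)
  p³+7p²-5p-75 = ((1/28)p+5/28)(28p²+56p-420) + (0)
Last nonzero remainder: 28p²+56p-420. Dividing through by 28 gives the monic gcd p²+2p-15.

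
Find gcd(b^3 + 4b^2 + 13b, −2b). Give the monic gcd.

b

Repeated division with remainder:
  b^3 + 4b^2 + 13b = (−(1/2)b^2 − 2b − 13/2)(−2b) + (0)
Last nonzero remainder: −2b. Dividing through by −2 gives the monic gcd b.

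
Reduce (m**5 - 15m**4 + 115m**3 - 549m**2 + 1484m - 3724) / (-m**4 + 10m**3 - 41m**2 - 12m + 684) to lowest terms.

(-m**3 + 8m**2 - 21m + 98)/(m**2 - 3m - 18)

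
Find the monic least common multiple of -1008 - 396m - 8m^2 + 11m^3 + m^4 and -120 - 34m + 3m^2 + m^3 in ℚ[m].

-5040 - 2988m - 436m^2 + 47m^3 + 16m^4 + m^5

By polynomial division,
  m^4 + 11m^3 - 8m^2 - 396m - 1008 = (m + 8)(m^3 + 3m^2 - 34m - 120) + (2m^2 - 4m - 48)
  m^3 + 3m^2 - 34m - 120 = ((1/2)m + 5/2)(2m^2 - 4m - 48) + (0)
Last nonzero remainder: 2m^2 - 4m - 48. Dividing through by 2 gives the monic gcd m^2 - 2m - 24.
Then lcm(f, g) = f·g / gcd(f, g); expanding and making the result monic gives the answer.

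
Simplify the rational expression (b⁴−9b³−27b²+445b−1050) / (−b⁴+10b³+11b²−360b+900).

Repeated division with remainder:
  b⁴−9b³−27b²+445b−1050 = (−1)(−b⁴+10b³+11b²−360b+900) + (b³−16b²+85b−150)
  −b⁴+10b³+11b²−360b+900 = (−b−6)(b³−16b²+85b−150) + (0)
The last nonzero remainder b³−16b²+85b−150 is already monic.
Cancel b³−16b²+85b−150 from numerator and denominator to get the reduced form.

(−b−7)/(b+6)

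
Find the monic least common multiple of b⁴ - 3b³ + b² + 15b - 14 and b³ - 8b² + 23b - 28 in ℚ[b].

Apply the Euclidean algorithm:
  b⁴ - 3b³ + b² + 15b - 14 = (b + 5)(b³ - 8b² + 23b - 28) + (18b² - 72b + 126)
  b³ - 8b² + 23b - 28 = ((1/18)b - 2/9)(18b² - 72b + 126) + (0)
Last nonzero remainder: 18b² - 72b + 126. Dividing through by 18 gives the monic gcd b² - 4b + 7.
Then lcm(f, g) = f·g / gcd(f, g); expanding and making the result monic gives the answer.

b⁵ - 7b⁴ + 13b³ + 11b² - 74b + 56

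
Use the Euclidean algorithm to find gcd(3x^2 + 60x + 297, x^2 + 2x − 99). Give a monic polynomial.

x + 11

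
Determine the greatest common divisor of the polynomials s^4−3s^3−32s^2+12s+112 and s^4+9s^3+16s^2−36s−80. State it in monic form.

s^3+4s^2−4s−16

By polynomial division,
  s^4−3s^3−32s^2+12s+112 = (s^4+9s^3+16s^2−36s−80) + (−12s^3−48s^2+48s+192)
  s^4+9s^3+16s^2−36s−80 = (−(1/12)s−5/12)(−12s^3−48s^2+48s+192) + (0)
Last nonzero remainder: −12s^3−48s^2+48s+192. Dividing through by −12 gives the monic gcd s^3+4s^2−4s−16.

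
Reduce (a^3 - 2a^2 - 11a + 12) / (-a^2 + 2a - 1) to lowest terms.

(-a^2 + a + 12)/(a - 1)

Repeated division with remainder:
  a^3 - 2a^2 - 11a + 12 = (-a)(-a^2 + 2a - 1) + (-12a + 12)
  -a^2 + 2a - 1 = ((1/12)a - 1/12)(-12a + 12) + (0)
Last nonzero remainder: -12a + 12. Dividing through by -12 gives the monic gcd a - 1.
Cancel a - 1 from numerator and denominator to get the reduced form.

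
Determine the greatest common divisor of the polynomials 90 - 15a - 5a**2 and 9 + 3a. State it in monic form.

Euclidean algorithm in ℚ[a]:
  -5a**2 - 15a + 90 = (-(5/3)a)(3a + 9) + (90)
  3a + 9 = ((1/30)a + 1/10)(90) + (0)
The last nonzero remainder is the constant 90, so the polynomials are coprime and gcd = 1.

1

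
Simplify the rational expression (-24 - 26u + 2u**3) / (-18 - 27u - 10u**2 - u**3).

Repeated division with remainder:
  2u**3 - 26u - 24 = (-2)(-u**3 - 10u**2 - 27u - 18) + (-20u**2 - 80u - 60)
  -u**3 - 10u**2 - 27u - 18 = ((1/20)u + 3/10)(-20u**2 - 80u - 60) + (0)
Last nonzero remainder: -20u**2 - 80u - 60. Dividing through by -20 gives the monic gcd u**2 + 4u + 3.
Cancel u**2 + 4u + 3 from numerator and denominator to get the reduced form.

(8 - 2u)/(6 + u)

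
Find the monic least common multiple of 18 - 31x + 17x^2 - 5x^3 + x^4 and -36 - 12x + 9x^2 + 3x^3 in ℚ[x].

Apply the Euclidean algorithm:
  x^4 - 5x^3 + 17x^2 - 31x + 18 = ((1/3)x - 8/3)(3x^3 + 9x^2 - 12x - 36) + (45x^2 - 51x - 78)
  3x^3 + 9x^2 - 12x - 36 = ((1/15)x + 62/225)(45x^2 - 51x - 78) + ((544/75)x - 1088/75)
  45x^2 - 51x - 78 = ((3375/544)x + 2925/544)((544/75)x - 1088/75) + (0)
Last nonzero remainder: (544/75)x - 1088/75. Dividing through by 544/75 gives the monic gcd x - 2.
Then lcm(f, g) = f·g / gcd(f, g); expanding and making the result monic gives the answer.

108 - 96x - 35x^2 + 24x^3 - 2x^4 + x^6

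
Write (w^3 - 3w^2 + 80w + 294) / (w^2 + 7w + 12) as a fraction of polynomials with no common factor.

(w^2 - 6w + 98)/(w + 4)

By polynomial division,
  w^3 - 3w^2 + 80w + 294 = (w - 10)(w^2 + 7w + 12) + (138w + 414)
  w^2 + 7w + 12 = ((1/138)w + 2/69)(138w + 414) + (0)
Last nonzero remainder: 138w + 414. Dividing through by 138 gives the monic gcd w + 3.
Cancel w + 3 from numerator and denominator to get the reduced form.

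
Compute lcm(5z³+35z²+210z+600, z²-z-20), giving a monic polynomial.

z⁴+2z³+7z²-90z-600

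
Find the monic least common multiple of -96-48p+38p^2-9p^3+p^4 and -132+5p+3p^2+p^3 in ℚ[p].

-3168-2256p+822p^2-79p^3+8p^4-2p^5+p^6

By polynomial division,
  p^4-9p^3+38p^2-48p-96 = (p-12)(p^3+3p^2+5p-132) + (69p^2+144p-1680)
  p^3+3p^2+5p-132 = ((1/69)p+7/529)(69p^2+144p-1680) + ((14517/529)p-58068/529)
  69p^2+144p-1680 = ((12167/4839)p+74060/4839)((14517/529)p-58068/529) + (0)
Last nonzero remainder: (14517/529)p-58068/529. Dividing through by 14517/529 gives the monic gcd p-4.
Then lcm(f, g) = f·g / gcd(f, g); expanding and making the result monic gives the answer.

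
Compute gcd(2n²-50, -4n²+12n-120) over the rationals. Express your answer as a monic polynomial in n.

1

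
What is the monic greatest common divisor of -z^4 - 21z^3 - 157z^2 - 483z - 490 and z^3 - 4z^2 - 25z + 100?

z + 5

Repeated division with remainder:
  -z^4 - 21z^3 - 157z^2 - 483z - 490 = (-z - 25)(z^3 - 4z^2 - 25z + 100) + (-282z^2 - 1008z + 2010)
  z^3 - 4z^2 - 25z + 100 = (-(1/282)z + 178/6627)(-282z^2 - 1008z + 2010) + ((20328/2209)z + 101640/2209)
  -282z^2 - 1008z + 2010 = (-(103823/3388)z + 148003/3388)((20328/2209)z + 101640/2209) + (0)
Last nonzero remainder: (20328/2209)z + 101640/2209. Dividing through by 20328/2209 gives the monic gcd z + 5.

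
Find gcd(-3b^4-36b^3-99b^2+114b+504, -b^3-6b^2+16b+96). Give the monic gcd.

b+4

Repeated division with remainder:
  -3b^4-36b^3-99b^2+114b+504 = (3b+18)(-b^3-6b^2+16b+96) + (-39b^2-462b-1224)
  -b^3-6b^2+16b+96 = ((1/39)b-76/507)(-39b^2-462b-1224) + (-(3696/169)b-14784/169)
  -39b^2-462b-1224 = ((2197/1232)b+8619/616)(-(3696/169)b-14784/169) + (0)
Last nonzero remainder: -(3696/169)b-14784/169. Dividing through by -3696/169 gives the monic gcd b+4.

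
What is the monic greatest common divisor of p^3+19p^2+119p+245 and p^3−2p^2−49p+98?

p+7

Euclidean algorithm in ℚ[p]:
  p^3+19p^2+119p+245 = (p^3−2p^2−49p+98) + (21p^2+168p+147)
  p^3−2p^2−49p+98 = ((1/21)p−10/21)(21p^2+168p+147) + (24p+168)
  21p^2+168p+147 = ((7/8)p+7/8)(24p+168) + (0)
Last nonzero remainder: 24p+168. Dividing through by 24 gives the monic gcd p+7.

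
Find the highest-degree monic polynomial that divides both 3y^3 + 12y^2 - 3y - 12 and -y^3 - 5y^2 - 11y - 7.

y + 1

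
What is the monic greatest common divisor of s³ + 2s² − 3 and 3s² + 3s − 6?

s − 1

Repeated division with remainder:
  s³ + 2s² − 3 = ((1/3)s + 1/3)(3s² + 3s − 6) + (s − 1)
  3s² + 3s − 6 = (3s + 6)(s − 1) + (0)
The last nonzero remainder s − 1 is already monic.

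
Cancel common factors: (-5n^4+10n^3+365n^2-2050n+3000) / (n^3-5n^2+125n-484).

(-5n^3-10n^2+325n-750)/(n^2-n+121)

By polynomial division,
  -5n^4+10n^3+365n^2-2050n+3000 = (-5n-15)(n^3-5n^2+125n-484) + (915n^2-2595n-4260)
  n^3-5n^2+125n-484 = ((1/915)n-44/18605)(915n^2-2595n-4260) + ((459613/3721)n-1838452/3721)
  915n^2-2595n-4260 = ((3404715/459613)n+3962865/459613)((459613/3721)n-1838452/3721) + (0)
Last nonzero remainder: (459613/3721)n-1838452/3721. Dividing through by 459613/3721 gives the monic gcd n-4.
Cancel n-4 from numerator and denominator to get the reduced form.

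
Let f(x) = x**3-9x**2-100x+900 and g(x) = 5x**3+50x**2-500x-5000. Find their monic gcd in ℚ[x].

x**2-100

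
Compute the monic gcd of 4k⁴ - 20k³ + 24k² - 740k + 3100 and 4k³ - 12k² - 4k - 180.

k - 5

By polynomial division,
  4k⁴ - 20k³ + 24k² - 740k + 3100 = (k - 2)(4k³ - 12k² - 4k - 180) + (4k² - 568k + 2740)
  4k³ - 12k² - 4k - 180 = (k + 139)(4k² - 568k + 2740) + (76208k - 381040)
  4k² - 568k + 2740 = ((1/19052)k - 137/19052)(76208k - 381040) + (0)
Last nonzero remainder: 76208k - 381040. Dividing through by 76208 gives the monic gcd k - 5.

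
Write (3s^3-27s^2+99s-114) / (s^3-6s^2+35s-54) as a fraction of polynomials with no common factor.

Euclidean algorithm in ℚ[s]:
  3s^3-27s^2+99s-114 = (3)(s^3-6s^2+35s-54) + (-9s^2-6s+48)
  s^3-6s^2+35s-54 = (-(1/9)s+20/27)(-9s^2-6s+48) + ((403/9)s-806/9)
  -9s^2-6s+48 = (-(81/403)s-216/403)((403/9)s-806/9) + (0)
Last nonzero remainder: (403/9)s-806/9. Dividing through by 403/9 gives the monic gcd s-2.
Cancel s-2 from numerator and denominator to get the reduced form.

(3s^2-21s+57)/(s^2-4s+27)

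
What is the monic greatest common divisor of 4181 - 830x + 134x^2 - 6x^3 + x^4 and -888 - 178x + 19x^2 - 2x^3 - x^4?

37 - 8x + x^2

Euclidean algorithm in ℚ[x]:
  x^4 - 6x^3 + 134x^2 - 830x + 4181 = (-1)(-x^4 - 2x^3 + 19x^2 - 178x - 888) + (-8x^3 + 153x^2 - 1008x + 3293)
  -x^4 - 2x^3 + 19x^2 - 178x - 888 = ((1/8)x + 169/64)(-8x^3 + 153x^2 - 1008x + 3293) + (-(16577/64)x^2 + (16577/8)x - 613349/64)
  -8x^3 + 153x^2 - 1008x + 3293 = ((512/16577)x - 5696/16577)(-(16577/64)x^2 + (16577/8)x - 613349/64) + (0)
Last nonzero remainder: -(16577/64)x^2 + (16577/8)x - 613349/64. Dividing through by -16577/64 gives the monic gcd x^2 - 8x + 37.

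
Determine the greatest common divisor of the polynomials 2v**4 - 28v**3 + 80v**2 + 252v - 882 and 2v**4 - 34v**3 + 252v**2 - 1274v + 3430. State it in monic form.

v**2 - 14v + 49

Euclidean algorithm in ℚ[v]:
  2v**4 - 28v**3 + 80v**2 + 252v - 882 = (2v**4 - 34v**3 + 252v**2 - 1274v + 3430) + (6v**3 - 172v**2 + 1526v - 4312)
  2v**4 - 34v**3 + 252v**2 - 1274v + 3430 = ((1/3)v + 35/9)(6v**3 - 172v**2 + 1526v - 4312) + ((3710/9)v**2 - (51940/9)v + 181790/9)
  6v**3 - 172v**2 + 1526v - 4312 = ((27/1855)v - 396/1855)((3710/9)v**2 - (51940/9)v + 181790/9) + (0)
Last nonzero remainder: (3710/9)v**2 - (51940/9)v + 181790/9. Dividing through by 3710/9 gives the monic gcd v**2 - 14v + 49.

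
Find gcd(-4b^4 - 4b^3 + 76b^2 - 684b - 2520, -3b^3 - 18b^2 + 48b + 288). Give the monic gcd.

Repeated division with remainder:
  -4b^4 - 4b^3 + 76b^2 - 684b - 2520 = ((4/3)b - 20/3)(-3b^3 - 18b^2 + 48b + 288) + (-108b^2 - 748b - 600)
  -3b^3 - 18b^2 + 48b + 288 = ((1/36)b - 25/972)(-108b^2 - 748b - 600) + ((11039/243)b + 22078/81)
  -108b^2 - 748b - 600 = (-(26244/11039)b - 24300/11039)((11039/243)b + 22078/81) + (0)
Last nonzero remainder: (11039/243)b + 22078/81. Dividing through by 11039/243 gives the monic gcd b + 6.

b + 6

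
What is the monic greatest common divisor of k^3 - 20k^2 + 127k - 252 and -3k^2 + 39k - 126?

k - 7

Repeated division with remainder:
  k^3 - 20k^2 + 127k - 252 = (-(1/3)k + 7/3)(-3k^2 + 39k - 126) + (-6k + 42)
  -3k^2 + 39k - 126 = ((1/2)k - 3)(-6k + 42) + (0)
Last nonzero remainder: -6k + 42. Dividing through by -6 gives the monic gcd k - 7.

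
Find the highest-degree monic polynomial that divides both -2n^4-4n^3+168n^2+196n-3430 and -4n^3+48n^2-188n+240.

Apply the Euclidean algorithm:
  -2n^4-4n^3+168n^2+196n-3430 = ((1/2)n+7)(-4n^3+48n^2-188n+240) + (-74n^2+1392n-5110)
  -4n^3+48n^2-188n+240 = ((2/37)n+504/1369)(-74n^2+1392n-5110) + (-(580800/1369)n+2904000/1369)
  -74n^2+1392n-5110 = ((50653/290400)n-699559/290400)(-(580800/1369)n+2904000/1369) + (0)
Last nonzero remainder: -(580800/1369)n+2904000/1369. Dividing through by -580800/1369 gives the monic gcd n-5.

n-5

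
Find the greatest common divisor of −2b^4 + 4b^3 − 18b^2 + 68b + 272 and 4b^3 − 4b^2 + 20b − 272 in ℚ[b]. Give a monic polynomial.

Apply the Euclidean algorithm:
  −2b^4 + 4b^3 − 18b^2 + 68b + 272 = (−(1/2)b + 1/2)(4b^3 − 4b^2 + 20b − 272) + (−6b^2 − 78b + 408)
  4b^3 − 4b^2 + 20b − 272 = (−(2/3)b + 28/3)(−6b^2 − 78b + 408) + (1020b − 4080)
  −6b^2 − 78b + 408 = (−(1/170)b − 1/10)(1020b − 4080) + (0)
Last nonzero remainder: 1020b − 4080. Dividing through by 1020 gives the monic gcd b − 4.

b − 4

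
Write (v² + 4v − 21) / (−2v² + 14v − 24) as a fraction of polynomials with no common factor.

Euclidean algorithm in ℚ[v]:
  v² + 4v − 21 = (−1/2)(−2v² + 14v − 24) + (11v − 33)
  −2v² + 14v − 24 = (−(2/11)v + 8/11)(11v − 33) + (0)
Last nonzero remainder: 11v − 33. Dividing through by 11 gives the monic gcd v − 3.
Cancel v − 3 from numerator and denominator to get the reduced form.

(−v − 7)/(2v − 8)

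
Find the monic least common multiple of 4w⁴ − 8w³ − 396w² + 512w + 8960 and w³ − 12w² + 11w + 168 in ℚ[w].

w⁵ + w⁴ − 105w³ − 169w² + 2624w + 6720

Repeated division with remainder:
  4w⁴ − 8w³ − 396w² + 512w + 8960 = (4w + 40)(w³ − 12w² + 11w + 168) + (40w² − 600w + 2240)
  w³ − 12w² + 11w + 168 = ((1/40)w + 3/40)(40w² − 600w + 2240) + (0)
Last nonzero remainder: 40w² − 600w + 2240. Dividing through by 40 gives the monic gcd w² − 15w + 56.
Then lcm(f, g) = f·g / gcd(f, g); expanding and making the result monic gives the answer.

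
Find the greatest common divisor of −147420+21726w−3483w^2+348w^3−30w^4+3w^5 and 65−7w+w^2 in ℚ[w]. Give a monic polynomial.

65−7w+w^2

Apply the Euclidean algorithm:
  3w^5−30w^4+348w^3−3483w^2+21726w−147420 = (3w^3−9w^2+90w−2268)(w^2−7w+65) + (0)
The last nonzero remainder w^2−7w+65 is already monic.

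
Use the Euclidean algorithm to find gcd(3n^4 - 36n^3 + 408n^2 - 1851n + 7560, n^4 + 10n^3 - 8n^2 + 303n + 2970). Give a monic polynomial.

n^2 - 7n + 45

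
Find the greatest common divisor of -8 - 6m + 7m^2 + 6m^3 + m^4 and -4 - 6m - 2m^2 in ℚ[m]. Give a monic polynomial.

2 + 3m + m^2

Euclidean algorithm in ℚ[m]:
  m^4 + 6m^3 + 7m^2 - 6m - 8 = (-(1/2)m^2 - (3/2)m + 2)(-2m^2 - 6m - 4) + (0)
Last nonzero remainder: -2m^2 - 6m - 4. Dividing through by -2 gives the monic gcd m^2 + 3m + 2.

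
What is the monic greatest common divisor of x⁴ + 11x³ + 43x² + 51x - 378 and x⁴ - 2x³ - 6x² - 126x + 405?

Repeated division with remainder:
  x⁴ + 11x³ + 43x² + 51x - 378 = (x⁴ - 2x³ - 6x² - 126x + 405) + (13x³ + 49x² + 177x - 783)
  x⁴ - 2x³ - 6x² - 126x + 405 = ((1/13)x - 75/169)(13x³ + 49x² + 177x - 783) + ((360/169)x² + (2160/169)x + 9720/169)
  13x³ + 49x² + 177x - 783 = ((2197/360)x - 4901/360)((360/169)x² + (2160/169)x + 9720/169) + (0)
Last nonzero remainder: (360/169)x² + (2160/169)x + 9720/169. Dividing through by 360/169 gives the monic gcd x² + 6x + 27.

x² + 6x + 27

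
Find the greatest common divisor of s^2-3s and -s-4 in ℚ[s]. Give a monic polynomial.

1

Apply the Euclidean algorithm:
  s^2-3s = (-s+7)(-s-4) + (28)
  -s-4 = (-(1/28)s-1/7)(28) + (0)
The last nonzero remainder is the constant 28, so the polynomials are coprime and gcd = 1.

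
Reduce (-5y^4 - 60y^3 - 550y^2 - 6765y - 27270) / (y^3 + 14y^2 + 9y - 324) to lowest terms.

(-5y^3 - 15y^2 - 415y - 3030)/(y^2 + 5y - 36)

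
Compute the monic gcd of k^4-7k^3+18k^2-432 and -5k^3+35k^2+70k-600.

Apply the Euclidean algorithm:
  k^4-7k^3+18k^2-432 = (-(1/5)k)(-5k^3+35k^2+70k-600) + (32k^2-120k-432)
  -5k^3+35k^2+70k-600 = (-(5/32)k+65/128)(32k^2-120k-432) + ((1015/16)k-3045/8)
  32k^2-120k-432 = ((512/1015)k+1152/1015)((1015/16)k-3045/8) + (0)
Last nonzero remainder: (1015/16)k-3045/8. Dividing through by 1015/16 gives the monic gcd k-6.

k-6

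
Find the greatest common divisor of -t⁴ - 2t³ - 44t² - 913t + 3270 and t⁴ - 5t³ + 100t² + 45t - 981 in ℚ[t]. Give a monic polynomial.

By polynomial division,
  -t⁴ - 2t³ - 44t² - 913t + 3270 = (-1)(t⁴ - 5t³ + 100t² + 45t - 981) + (-7t³ + 56t² - 868t + 2289)
  t⁴ - 5t³ + 100t² + 45t - 981 = (-(1/7)t - 3/7)(-7t³ + 56t² - 868t + 2289) + (0)
Last nonzero remainder: -7t³ + 56t² - 868t + 2289. Dividing through by -7 gives the monic gcd t³ - 8t² + 124t - 327.

t³ - 8t² + 124t - 327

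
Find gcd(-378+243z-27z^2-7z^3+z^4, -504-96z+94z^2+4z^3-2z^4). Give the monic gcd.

126-39z-4z^2+z^3

By polynomial division,
  z^4-7z^3-27z^2+243z-378 = (-1/2)(-2z^4+4z^3+94z^2-96z-504) + (-5z^3+20z^2+195z-630)
  -2z^4+4z^3+94z^2-96z-504 = ((2/5)z+4/5)(-5z^3+20z^2+195z-630) + (0)
Last nonzero remainder: -5z^3+20z^2+195z-630. Dividing through by -5 gives the monic gcd z^3-4z^2-39z+126.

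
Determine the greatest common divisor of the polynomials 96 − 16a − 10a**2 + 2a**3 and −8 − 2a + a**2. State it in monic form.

−4 + a

Repeated division with remainder:
  2a**3 − 10a**2 − 16a + 96 = (2a − 6)(a**2 − 2a − 8) + (−12a + 48)
  a**2 − 2a − 8 = (−(1/12)a − 1/6)(−12a + 48) + (0)
Last nonzero remainder: −12a + 48. Dividing through by −12 gives the monic gcd a − 4.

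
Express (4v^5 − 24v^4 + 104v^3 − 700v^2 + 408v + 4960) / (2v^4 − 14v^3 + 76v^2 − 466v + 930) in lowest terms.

By polynomial division,
  4v^5 − 24v^4 + 104v^3 − 700v^2 + 408v + 4960 = (2v + 2)(2v^4 − 14v^3 + 76v^2 − 466v + 930) + (−20v^3 + 80v^2 − 520v + 3100)
  2v^4 − 14v^3 + 76v^2 − 466v + 930 = (−(1/10)v + 3/10)(−20v^3 + 80v^2 − 520v + 3100) + (0)
Last nonzero remainder: −20v^3 + 80v^2 − 520v + 3100. Dividing through by −20 gives the monic gcd v^3 − 4v^2 + 26v − 155.
Cancel v^3 − 4v^2 + 26v − 155 from numerator and denominator to get the reduced form.

(2v^2 − 4v − 16)/(v − 3)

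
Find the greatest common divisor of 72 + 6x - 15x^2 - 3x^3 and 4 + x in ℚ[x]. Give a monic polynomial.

Repeated division with remainder:
  -3x^3 - 15x^2 + 6x + 72 = (-3x^2 - 3x + 18)(x + 4) + (0)
The last nonzero remainder x + 4 is already monic.

4 + x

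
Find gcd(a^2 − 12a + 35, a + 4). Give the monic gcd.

1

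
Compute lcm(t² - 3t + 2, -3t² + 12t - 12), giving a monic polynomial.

t³ - 5t² + 8t - 4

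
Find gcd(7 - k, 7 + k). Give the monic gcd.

1

Euclidean algorithm in ℚ[k]:
  -k + 7 = (-1)(k + 7) + (14)
  k + 7 = ((1/14)k + 1/2)(14) + (0)
The last nonzero remainder is the constant 14, so the polynomials are coprime and gcd = 1.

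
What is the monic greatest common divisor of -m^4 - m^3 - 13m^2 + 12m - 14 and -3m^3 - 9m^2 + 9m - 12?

m^2 - m + 1

By polynomial division,
  -m^4 - m^3 - 13m^2 + 12m - 14 = ((1/3)m - 2/3)(-3m^3 - 9m^2 + 9m - 12) + (-22m^2 + 22m - 22)
  -3m^3 - 9m^2 + 9m - 12 = ((3/22)m + 6/11)(-22m^2 + 22m - 22) + (0)
Last nonzero remainder: -22m^2 + 22m - 22. Dividing through by -22 gives the monic gcd m^2 - m + 1.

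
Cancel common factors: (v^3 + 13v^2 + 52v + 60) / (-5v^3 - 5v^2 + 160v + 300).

(-v - 6)/(5v - 30)

Euclidean algorithm in ℚ[v]:
  v^3 + 13v^2 + 52v + 60 = (-1/5)(-5v^3 - 5v^2 + 160v + 300) + (12v^2 + 84v + 120)
  -5v^3 - 5v^2 + 160v + 300 = (-(5/12)v + 5/2)(12v^2 + 84v + 120) + (0)
Last nonzero remainder: 12v^2 + 84v + 120. Dividing through by 12 gives the monic gcd v^2 + 7v + 10.
Cancel v^2 + 7v + 10 from numerator and denominator to get the reduced form.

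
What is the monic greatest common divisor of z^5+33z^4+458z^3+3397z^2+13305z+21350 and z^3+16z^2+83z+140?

z^2+12z+35

Apply the Euclidean algorithm:
  z^5+33z^4+458z^3+3397z^2+13305z+21350 = (z^2+17z+103)(z^3+16z^2+83z+140) + (198z^2+2376z+6930)
  z^3+16z^2+83z+140 = ((1/198)z+2/99)(198z^2+2376z+6930) + (0)
Last nonzero remainder: 198z^2+2376z+6930. Dividing through by 198 gives the monic gcd z^2+12z+35.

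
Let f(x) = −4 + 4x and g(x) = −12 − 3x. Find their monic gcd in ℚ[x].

1

By polynomial division,
  4x − 4 = (−4/3)(−3x − 12) + (−20)
  −3x − 12 = ((3/20)x + 3/5)(−20) + (0)
The last nonzero remainder is the constant −20, so the polynomials are coprime and gcd = 1.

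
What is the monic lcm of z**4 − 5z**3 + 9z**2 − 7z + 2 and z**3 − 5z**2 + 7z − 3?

z**5 − 8z**4 + 24z**3 − 34z**2 + 23z − 6

Apply the Euclidean algorithm:
  z**4 − 5z**3 + 9z**2 − 7z + 2 = (z)(z**3 − 5z**2 + 7z − 3) + (2z**2 − 4z + 2)
  z**3 − 5z**2 + 7z − 3 = ((1/2)z − 3/2)(2z**2 − 4z + 2) + (0)
Last nonzero remainder: 2z**2 − 4z + 2. Dividing through by 2 gives the monic gcd z**2 − 2z + 1.
Then lcm(f, g) = f·g / gcd(f, g); expanding and making the result monic gives the answer.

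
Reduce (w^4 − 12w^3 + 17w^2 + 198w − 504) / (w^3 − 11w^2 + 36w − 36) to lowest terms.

Apply the Euclidean algorithm:
  w^4 − 12w^3 + 17w^2 + 198w − 504 = (w − 1)(w^3 − 11w^2 + 36w − 36) + (−30w^2 + 270w − 540)
  w^3 − 11w^2 + 36w − 36 = (−(1/30)w + 1/15)(−30w^2 + 270w − 540) + (0)
Last nonzero remainder: −30w^2 + 270w − 540. Dividing through by −30 gives the monic gcd w^2 − 9w + 18.
Cancel w^2 − 9w + 18 from numerator and denominator to get the reduced form.

(w^2 − 3w − 28)/(w − 2)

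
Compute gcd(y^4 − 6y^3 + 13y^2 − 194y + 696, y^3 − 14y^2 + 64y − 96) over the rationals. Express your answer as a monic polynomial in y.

y^2 − 10y + 24

Euclidean algorithm in ℚ[y]:
  y^4 − 6y^3 + 13y^2 − 194y + 696 = (y + 8)(y^3 − 14y^2 + 64y − 96) + (61y^2 − 610y + 1464)
  y^3 − 14y^2 + 64y − 96 = ((1/61)y − 4/61)(61y^2 − 610y + 1464) + (0)
Last nonzero remainder: 61y^2 − 610y + 1464. Dividing through by 61 gives the monic gcd y^2 − 10y + 24.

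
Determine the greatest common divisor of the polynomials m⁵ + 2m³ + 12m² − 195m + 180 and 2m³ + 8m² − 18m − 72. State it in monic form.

Repeated division with remainder:
  m⁵ + 2m³ + 12m² − 195m + 180 = ((1/2)m² − 2m + 27/2)(2m³ + 8m² − 18m − 72) + (−96m² − 96m + 1152)
  2m³ + 8m² − 18m − 72 = (−(1/48)m − 1/16)(−96m² − 96m + 1152) + (0)
Last nonzero remainder: −96m² − 96m + 1152. Dividing through by −96 gives the monic gcd m² + m − 12.

m² + m − 12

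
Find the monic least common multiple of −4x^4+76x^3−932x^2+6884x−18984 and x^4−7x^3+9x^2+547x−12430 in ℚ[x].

Apply the Euclidean algorithm:
  −4x^4+76x^3−932x^2+6884x−18984 = (−4)(x^4−7x^3+9x^2+547x−12430) + (48x^3−896x^2+9072x−68704)
  x^4−7x^3+9x^2+547x−12430 = ((1/48)x+35/144)(48x^3−896x^2+9072x−68704) + ((340/9)x^2−(680/3)x+38420/9)
  48x^3−896x^2+9072x−68704 = ((108/85)x−1368/85)((340/9)x^2−(680/3)x+38420/9) + (0)
Last nonzero remainder: (340/9)x^2−(680/3)x+38420/9. Dividing through by 340/9 gives the monic gcd x^2−6x+113.
Then lcm(f, g) = f·g / gcd(f, g); expanding and making the result monic gives the answer.

x^6−20x^5+142x^4+136x^3−19163x^2+184564x−522060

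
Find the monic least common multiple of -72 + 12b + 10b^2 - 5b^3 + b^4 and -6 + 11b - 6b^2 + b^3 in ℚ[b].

Repeated division with remainder:
  b^4 - 5b^3 + 10b^2 + 12b - 72 = (b + 1)(b^3 - 6b^2 + 11b - 6) + (5b^2 + 7b - 66)
  b^3 - 6b^2 + 11b - 6 = ((1/5)b - 37/25)(5b^2 + 7b - 66) + ((864/25)b - 2592/25)
  5b^2 + 7b - 66 = ((125/864)b + 275/432)((864/25)b - 2592/25) + (0)
Last nonzero remainder: (864/25)b - 2592/25. Dividing through by 864/25 gives the monic gcd b - 3.
Then lcm(f, g) = f·g / gcd(f, g); expanding and making the result monic gives the answer.

-144 + 240b - 88b^2 - 28b^3 + 27b^4 - 8b^5 + b^6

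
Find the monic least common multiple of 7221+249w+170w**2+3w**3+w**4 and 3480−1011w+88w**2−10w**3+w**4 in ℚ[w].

288840−83913w+10784w**2−1841w**3+171w**4−10w**5+w**6

Repeated division with remainder:
  w**4+3w**3+170w**2+249w+7221 = (w**4−10w**3+88w**2−1011w+3480) + (13w**3+82w**2+1260w+3741)
  w**4−10w**3+88w**2−1011w+3480 = ((1/13)w−212/169)(13w**3+82w**2+1260w+3741) + ((15876/169)w**2+(47628/169)w+1381212/169)
  13w**3+82w**2+1260w+3741 = ((2197/15876)w+7267/15876)((15876/169)w**2+(47628/169)w+1381212/169) + (0)
Last nonzero remainder: (15876/169)w**2+(47628/169)w+1381212/169. Dividing through by 15876/169 gives the monic gcd w**2+3w+87.
Then lcm(f, g) = f·g / gcd(f, g); expanding and making the result monic gives the answer.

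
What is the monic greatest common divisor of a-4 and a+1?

1

Apply the Euclidean algorithm:
  a-4 = (a+1) + (-5)
  a+1 = (-(1/5)a-1/5)(-5) + (0)
The last nonzero remainder is the constant -5, so the polynomials are coprime and gcd = 1.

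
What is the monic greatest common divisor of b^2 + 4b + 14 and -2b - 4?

1

Euclidean algorithm in ℚ[b]:
  b^2 + 4b + 14 = (-(1/2)b - 1)(-2b - 4) + (10)
  -2b - 4 = (-(1/5)b - 2/5)(10) + (0)
The last nonzero remainder is the constant 10, so the polynomials are coprime and gcd = 1.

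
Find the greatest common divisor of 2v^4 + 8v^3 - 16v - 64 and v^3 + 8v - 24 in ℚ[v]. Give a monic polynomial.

v - 2

By polynomial division,
  2v^4 + 8v^3 - 16v - 64 = (2v + 8)(v^3 + 8v - 24) + (-16v^2 - 32v + 128)
  v^3 + 8v - 24 = (-(1/16)v + 1/8)(-16v^2 - 32v + 128) + (20v - 40)
  -16v^2 - 32v + 128 = (-(4/5)v - 16/5)(20v - 40) + (0)
Last nonzero remainder: 20v - 40. Dividing through by 20 gives the monic gcd v - 2.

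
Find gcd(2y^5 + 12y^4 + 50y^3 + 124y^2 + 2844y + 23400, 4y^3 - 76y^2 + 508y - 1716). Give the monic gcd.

y^2 - 8y + 39

Repeated division with remainder:
  2y^5 + 12y^4 + 50y^3 + 124y^2 + 2844y + 23400 = ((1/2)y^2 + (25/2)y + 373/2)(4y^3 - 76y^2 + 508y - 1716) + (8806y^2 - 70448y + 343434)
  4y^3 - 76y^2 + 508y - 1716 = ((2/4403)y - 22/4403)(8806y^2 - 70448y + 343434) + (0)
Last nonzero remainder: 8806y^2 - 70448y + 343434. Dividing through by 8806 gives the monic gcd y^2 - 8y + 39.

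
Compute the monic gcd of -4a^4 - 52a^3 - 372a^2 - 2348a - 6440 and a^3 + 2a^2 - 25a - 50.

Repeated division with remainder:
  -4a^4 - 52a^3 - 372a^2 - 2348a - 6440 = (-4a - 44)(a^3 + 2a^2 - 25a - 50) + (-384a^2 - 3648a - 8640)
  a^3 + 2a^2 - 25a - 50 = (-(1/384)a + 5/256)(-384a^2 - 3648a - 8640) + ((95/4)a + 475/4)
  -384a^2 - 3648a - 8640 = (-(1536/95)a - 6912/95)((95/4)a + 475/4) + (0)
Last nonzero remainder: (95/4)a + 475/4. Dividing through by 95/4 gives the monic gcd a + 5.

a + 5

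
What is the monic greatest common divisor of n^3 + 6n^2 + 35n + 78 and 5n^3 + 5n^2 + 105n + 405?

Euclidean algorithm in ℚ[n]:
  n^3 + 6n^2 + 35n + 78 = (1/5)(5n^3 + 5n^2 + 105n + 405) + (5n^2 + 14n - 3)
  5n^3 + 5n^2 + 105n + 405 = (n - 9/5)(5n^2 + 14n - 3) + ((666/5)n + 1998/5)
  5n^2 + 14n - 3 = ((25/666)n - 5/666)((666/5)n + 1998/5) + (0)
Last nonzero remainder: (666/5)n + 1998/5. Dividing through by 666/5 gives the monic gcd n + 3.

n + 3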